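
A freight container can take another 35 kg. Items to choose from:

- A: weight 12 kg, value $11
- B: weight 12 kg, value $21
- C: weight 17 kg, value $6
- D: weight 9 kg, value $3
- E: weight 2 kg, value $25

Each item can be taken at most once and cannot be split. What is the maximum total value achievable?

Check high-value combinations within 35 kg:
- A+B+D+E: weight 12+12+9+2=35, value 11+21+3+25=60
- A+B+E: weight 12+12+2=26, value 11+21+25=57
- B+C+E: weight 12+17+2=31, value 21+6+25=52
- B+D+E: weight 12+9+2=23, value 21+3+25=49
Best: $60.

$60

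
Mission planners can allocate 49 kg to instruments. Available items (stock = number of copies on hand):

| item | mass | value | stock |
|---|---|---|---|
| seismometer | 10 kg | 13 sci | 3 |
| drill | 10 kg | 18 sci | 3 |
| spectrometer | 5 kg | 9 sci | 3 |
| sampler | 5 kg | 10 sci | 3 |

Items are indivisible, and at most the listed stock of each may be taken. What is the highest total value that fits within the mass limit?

Best selections within mass 49 and stock limits:
- 2×drill + 2×spectrometer + 3×sampler: mass 45, value 84
- 3×drill + 3×sampler: mass 45, value 84
Best: 84 sci.

84 sci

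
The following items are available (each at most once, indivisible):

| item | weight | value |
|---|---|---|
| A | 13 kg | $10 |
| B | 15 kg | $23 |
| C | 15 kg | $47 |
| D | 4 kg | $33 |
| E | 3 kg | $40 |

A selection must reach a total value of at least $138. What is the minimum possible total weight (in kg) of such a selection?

37

Subsets with value ≥ 138, sorted by total weight:
- B+C+D+E: weight 37, value 143
- A+B+C+D+E: weight 50, value 153
Minimum weight: 37 kg.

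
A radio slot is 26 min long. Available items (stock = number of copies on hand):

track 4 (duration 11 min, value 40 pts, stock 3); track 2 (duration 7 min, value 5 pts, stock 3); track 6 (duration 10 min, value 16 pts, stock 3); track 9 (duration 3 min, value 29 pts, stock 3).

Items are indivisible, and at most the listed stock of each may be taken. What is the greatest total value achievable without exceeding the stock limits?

Top feasible selections:
- 1×track 4 + 3×track 9: duration 20, value 127
- 2×track 4 + 1×track 9: duration 25, value 109
- 1×track 2 + 1×track 6 + 3×track 9: duration 26, value 108
Best: 127 pts.

127 pts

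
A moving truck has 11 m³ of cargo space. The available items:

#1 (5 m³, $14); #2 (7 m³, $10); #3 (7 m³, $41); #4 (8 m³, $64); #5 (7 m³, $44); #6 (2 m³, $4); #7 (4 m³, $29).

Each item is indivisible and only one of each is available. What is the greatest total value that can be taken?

$73

Check high-value combinations within 11 m³:
- #5+#7: volume 7+4=11, value 44+29=73
- #3+#7: volume 7+4=11, value 41+29=70
- #4+#6: volume 8+2=10, value 64+4=68
Best: $73.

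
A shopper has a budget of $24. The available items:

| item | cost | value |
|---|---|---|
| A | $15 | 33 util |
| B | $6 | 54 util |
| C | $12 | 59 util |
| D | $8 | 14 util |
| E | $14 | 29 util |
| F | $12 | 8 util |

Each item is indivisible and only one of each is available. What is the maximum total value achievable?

113 util

Check high-value combinations within $24:
- B+C: cost 6+12=18, value 54+59=113
- A+B: cost 15+6=21, value 33+54=87
- B+E: cost 6+14=20, value 54+29=83
- C+D: cost 12+8=20, value 59+14=73
Best: 113 util.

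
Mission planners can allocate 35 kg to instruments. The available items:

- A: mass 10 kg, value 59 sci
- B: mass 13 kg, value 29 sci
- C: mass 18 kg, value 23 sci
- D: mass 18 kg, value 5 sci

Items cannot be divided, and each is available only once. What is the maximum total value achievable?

Check high-value combinations within 35 kg:
- A+B: mass 10+13=23, value 59+29=88
- A+C: mass 10+18=28, value 59+23=82
- A+D: mass 10+18=28, value 59+5=64
Best: 88 sci.

88 sci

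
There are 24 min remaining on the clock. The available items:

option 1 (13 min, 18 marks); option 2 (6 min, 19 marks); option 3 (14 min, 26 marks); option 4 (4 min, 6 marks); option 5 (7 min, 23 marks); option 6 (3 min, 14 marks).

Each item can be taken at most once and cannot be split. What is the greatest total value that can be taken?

Check high-value combinations within 24 min:
- option 3+option 5+option 6: time 14+7+3=24, value 26+23+14=63
- option 2+option 4+option 5+option 6: time 6+4+7+3=20, value 19+6+23+14=62
- option 2+option 3+option 6: time 6+14+3=23, value 19+26+14=59
- option 2+option 5+option 6: time 6+7+3=16, value 19+23+14=56
- option 1+option 5+option 6: time 13+7+3=23, value 18+23+14=55
Best: 63 marks.

63 marks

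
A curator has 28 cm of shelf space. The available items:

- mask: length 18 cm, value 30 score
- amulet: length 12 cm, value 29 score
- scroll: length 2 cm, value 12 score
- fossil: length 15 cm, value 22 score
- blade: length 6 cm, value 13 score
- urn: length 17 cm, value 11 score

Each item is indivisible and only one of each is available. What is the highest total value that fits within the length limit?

55 score

Check high-value combinations within 28 cm:
- mask+scroll+blade: length 18+2+6=26, value 30+12+13=55
- amulet+scroll+blade: length 12+2+6=20, value 29+12+13=54
- amulet+fossil: length 12+15=27, value 29+22=51
- scroll+fossil+blade: length 2+15+6=23, value 12+22+13=47
- mask+blade: length 18+6=24, value 30+13=43
Best: 55 score.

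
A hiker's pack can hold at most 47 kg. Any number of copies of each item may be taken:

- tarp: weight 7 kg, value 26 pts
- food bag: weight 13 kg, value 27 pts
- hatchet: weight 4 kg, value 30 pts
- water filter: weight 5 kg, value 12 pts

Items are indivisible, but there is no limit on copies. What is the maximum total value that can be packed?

330 pts

Best value-per-unit is hatchet at 30/4, and filling with it alone uses weight 11×4=44. No mix of the others beats 11×30 = 330.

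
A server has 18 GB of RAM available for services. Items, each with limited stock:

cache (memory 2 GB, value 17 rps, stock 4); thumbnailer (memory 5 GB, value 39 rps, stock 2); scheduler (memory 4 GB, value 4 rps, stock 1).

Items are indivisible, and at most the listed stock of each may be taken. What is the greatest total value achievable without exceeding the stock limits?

146 rps

Best selections within memory 18 and stock limits:
- 4×cache + 2×thumbnailer: memory 18, value 146
- 3×cache + 2×thumbnailer: memory 16, value 129
- 2×cache + 2×thumbnailer + 1×scheduler: memory 18, value 116
Best: 146 rps.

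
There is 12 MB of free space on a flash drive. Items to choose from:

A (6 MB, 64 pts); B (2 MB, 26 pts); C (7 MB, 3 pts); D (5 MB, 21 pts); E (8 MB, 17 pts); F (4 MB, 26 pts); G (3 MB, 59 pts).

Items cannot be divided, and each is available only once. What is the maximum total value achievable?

Check high-value combinations within 12 MB:
- A+B+G: size 6+2+3=11, value 64+26+59=149
- A+G: size 6+3=9, value 64+59=123
- A+B+F: size 6+2+4=12, value 64+26+26=116
Best: 149 pts.

149 pts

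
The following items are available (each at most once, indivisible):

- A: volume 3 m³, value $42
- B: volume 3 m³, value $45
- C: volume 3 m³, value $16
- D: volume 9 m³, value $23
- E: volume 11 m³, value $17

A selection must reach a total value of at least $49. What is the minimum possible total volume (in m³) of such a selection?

6

Subsets with value ≥ 49, sorted by total volume:
- A+B: volume 6, value 87
- B+C: volume 6, value 61
Minimum volume: 6 m³.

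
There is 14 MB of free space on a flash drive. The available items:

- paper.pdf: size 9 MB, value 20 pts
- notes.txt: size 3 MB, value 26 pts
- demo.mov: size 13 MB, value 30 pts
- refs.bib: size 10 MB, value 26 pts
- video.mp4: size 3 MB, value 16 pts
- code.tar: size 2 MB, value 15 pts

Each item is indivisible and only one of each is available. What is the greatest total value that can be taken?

61 pts

Check high-value combinations within 14 MB:
- paper.pdf+notes.txt+code.tar: size 9+3+2=14, value 20+26+15=61
- notes.txt+video.mp4+code.tar: size 3+3+2=8, value 26+16+15=57
- notes.txt+refs.bib: size 3+10=13, value 26+26=52
- paper.pdf+video.mp4+code.tar: size 9+3+2=14, value 20+16+15=51
Best: 61 pts.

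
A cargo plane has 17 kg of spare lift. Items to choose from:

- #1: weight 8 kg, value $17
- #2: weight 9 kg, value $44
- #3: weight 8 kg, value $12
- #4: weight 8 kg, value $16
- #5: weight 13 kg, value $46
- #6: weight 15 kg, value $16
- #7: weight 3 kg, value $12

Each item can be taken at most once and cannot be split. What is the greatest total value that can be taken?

$61

Check high-value combinations within 17 kg:
- #1+#2: weight 8+9=17, value 17+44=61
- #2+#4: weight 9+8=17, value 44+16=60
- #5+#7: weight 13+3=16, value 46+12=58
- #2+#7: weight 9+3=12, value 44+12=56
- #2+#3: weight 9+8=17, value 44+12=56
Best: $61.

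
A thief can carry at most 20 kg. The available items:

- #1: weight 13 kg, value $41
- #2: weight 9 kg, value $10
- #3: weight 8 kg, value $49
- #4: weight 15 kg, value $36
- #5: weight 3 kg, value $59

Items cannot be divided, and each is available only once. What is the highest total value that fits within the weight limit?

$118

Check high-value combinations within 20 kg:
- #2+#3+#5: weight 9+8+3=20, value 10+49+59=118
- #3+#5: weight 8+3=11, value 49+59=108
- #1+#5: weight 13+3=16, value 41+59=100
Best: $118.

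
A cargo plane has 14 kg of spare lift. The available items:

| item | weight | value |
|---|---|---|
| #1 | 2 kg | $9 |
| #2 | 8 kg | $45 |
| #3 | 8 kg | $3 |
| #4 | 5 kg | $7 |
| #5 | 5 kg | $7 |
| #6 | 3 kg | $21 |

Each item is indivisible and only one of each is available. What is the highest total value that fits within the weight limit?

Check high-value combinations within 14 kg:
- #1+#2+#6: weight 2+8+3=13, value 9+45+21=75
- #2+#6: weight 8+3=11, value 45+21=66
- #1+#2: weight 2+8=10, value 9+45=54
- #2+#4: weight 8+5=13, value 45+7=52
- #2+#5: weight 8+5=13, value 45+7=52
Best: $75.

$75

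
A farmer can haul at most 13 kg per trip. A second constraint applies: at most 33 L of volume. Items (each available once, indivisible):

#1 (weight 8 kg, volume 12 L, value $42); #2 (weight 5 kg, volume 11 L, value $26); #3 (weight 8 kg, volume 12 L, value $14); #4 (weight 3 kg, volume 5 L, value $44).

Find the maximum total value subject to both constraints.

Feasible sets respecting both limits:
- #1+#4: weight 11, volume 17, value 86
- #2+#4: weight 8, volume 16, value 70
- #1+#2: weight 13, volume 23, value 68
Best: $86.

$86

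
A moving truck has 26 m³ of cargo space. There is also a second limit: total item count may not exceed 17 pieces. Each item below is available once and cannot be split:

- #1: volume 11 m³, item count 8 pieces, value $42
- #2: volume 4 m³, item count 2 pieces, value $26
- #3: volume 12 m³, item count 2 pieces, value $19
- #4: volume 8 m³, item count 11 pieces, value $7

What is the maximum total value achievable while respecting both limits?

$68

Feasible sets respecting both limits:
- #1+#2: volume 15, item count 10, value 68
- #1+#3: volume 23, item count 10, value 61
- #2+#3+#4: volume 24, item count 15, value 52
Best: $68.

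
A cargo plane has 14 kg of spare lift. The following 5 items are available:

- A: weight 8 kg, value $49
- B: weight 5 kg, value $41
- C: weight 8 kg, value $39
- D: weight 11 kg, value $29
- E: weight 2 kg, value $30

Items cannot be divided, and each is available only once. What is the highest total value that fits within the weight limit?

Check high-value combinations within 14 kg:
- A+B: weight 8+5=13, value 49+41=90
- B+C: weight 5+8=13, value 41+39=80
- A+E: weight 8+2=10, value 49+30=79
Best: $90.

$90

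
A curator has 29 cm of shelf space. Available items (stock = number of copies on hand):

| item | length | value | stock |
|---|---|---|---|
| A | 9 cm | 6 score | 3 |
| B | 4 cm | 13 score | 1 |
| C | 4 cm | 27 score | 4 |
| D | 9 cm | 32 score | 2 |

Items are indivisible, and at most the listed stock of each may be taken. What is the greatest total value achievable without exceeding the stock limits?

Top feasible selections:
- 1×B + 4×C + 1×D: length 29, value 153
- 4×C + 1×D: length 25, value 140
Best: 153 score.

153 score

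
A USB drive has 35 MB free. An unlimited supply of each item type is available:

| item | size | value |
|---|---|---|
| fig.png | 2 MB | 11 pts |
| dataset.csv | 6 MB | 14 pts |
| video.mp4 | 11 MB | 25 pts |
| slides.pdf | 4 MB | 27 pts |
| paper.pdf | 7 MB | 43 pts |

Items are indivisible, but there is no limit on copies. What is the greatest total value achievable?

232 pts

Best value-per-unit is slides.pdf at 27/4; filling with it alone gives 8×27 = 216.
Optimal mix: 7×slides.pdf + 1×paper.pdf → size 35, value 232.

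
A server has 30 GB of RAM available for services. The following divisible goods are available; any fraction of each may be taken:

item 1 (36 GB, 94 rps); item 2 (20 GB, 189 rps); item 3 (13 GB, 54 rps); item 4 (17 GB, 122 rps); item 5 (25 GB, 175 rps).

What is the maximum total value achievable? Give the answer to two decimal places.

Take in order of value per unit:
- item 2 (189/20 per unit): all 20 → value 189, running total 189.00
- item 4 (122/17 per unit): 10 of 17 → value 10×122/17 = 71.7647, running total 260.76
Total 260.76.

260.76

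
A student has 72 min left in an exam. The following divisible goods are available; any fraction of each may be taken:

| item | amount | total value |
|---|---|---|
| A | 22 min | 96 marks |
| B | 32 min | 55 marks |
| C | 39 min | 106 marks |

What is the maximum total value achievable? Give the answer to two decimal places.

220.91

Take in order of value per unit:
- A (96/22 per unit): all 22 → value 96, running total 96.00
- C (106/39 per unit): all 39 → value 106, running total 202.00
- B (55/32 per unit): 11 of 32 → value 11×55/32 = 18.9063, running total 220.91
Total 220.91.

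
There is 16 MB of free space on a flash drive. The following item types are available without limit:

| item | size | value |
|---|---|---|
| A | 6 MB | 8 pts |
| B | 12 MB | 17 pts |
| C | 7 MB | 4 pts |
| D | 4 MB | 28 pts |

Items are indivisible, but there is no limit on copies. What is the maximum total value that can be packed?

112 pts

Best value-per-unit is D at 28/4, and filling with it alone uses size 4×4=16. No mix of the others beats 4×28 = 112.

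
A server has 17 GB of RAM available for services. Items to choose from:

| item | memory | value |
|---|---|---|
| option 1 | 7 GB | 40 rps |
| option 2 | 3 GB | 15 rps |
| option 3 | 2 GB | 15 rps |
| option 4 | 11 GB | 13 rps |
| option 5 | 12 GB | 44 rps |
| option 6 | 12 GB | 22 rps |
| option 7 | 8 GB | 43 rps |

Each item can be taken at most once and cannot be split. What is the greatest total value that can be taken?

98 rps

Check high-value combinations within 17 GB:
- option 1+option 3+option 7: memory 7+2+8=17, value 40+15+43=98
- option 1+option 7: memory 7+8=15, value 40+43=83
- option 2+option 3+option 5: memory 3+2+12=17, value 15+15+44=74
- option 2+option 3+option 7: memory 3+2+8=13, value 15+15+43=73
- option 1+option 2+option 3: memory 7+3+2=12, value 40+15+15=70
Best: 98 rps.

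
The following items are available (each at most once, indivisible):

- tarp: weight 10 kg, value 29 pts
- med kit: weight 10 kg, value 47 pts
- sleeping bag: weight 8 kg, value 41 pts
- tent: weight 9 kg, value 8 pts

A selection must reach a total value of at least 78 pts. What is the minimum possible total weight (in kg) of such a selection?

18

Subsets with value ≥ 78, sorted by total weight:
- med kit+sleeping bag: weight 18, value 88
- med kit+sleeping bag+tent: weight 27, value 96
- tarp+sleeping bag+tent: weight 27, value 78
Minimum weight: 18 kg.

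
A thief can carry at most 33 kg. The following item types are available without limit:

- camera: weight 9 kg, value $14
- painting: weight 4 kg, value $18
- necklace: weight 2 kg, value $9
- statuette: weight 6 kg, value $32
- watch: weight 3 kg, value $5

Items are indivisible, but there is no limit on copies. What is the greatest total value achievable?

Best value-per-unit is statuette at 32/6; filling with it alone gives 5×32 = 160.
Optimal mix: 1×necklace + 5×statuette → weight 32, value 169.

$169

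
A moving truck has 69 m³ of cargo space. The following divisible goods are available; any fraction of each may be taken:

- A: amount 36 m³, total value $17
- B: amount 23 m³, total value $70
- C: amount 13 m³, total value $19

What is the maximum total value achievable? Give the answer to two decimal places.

104.58

Take in order of value per unit:
- B (70/23 per unit): all 23 → value 70, running total 70.00
- C (19/13 per unit): all 13 → value 19, running total 89.00
- A (17/36 per unit): 33 of 36 → value 33×17/36 = 15.5833, running total 104.58
Total 104.58.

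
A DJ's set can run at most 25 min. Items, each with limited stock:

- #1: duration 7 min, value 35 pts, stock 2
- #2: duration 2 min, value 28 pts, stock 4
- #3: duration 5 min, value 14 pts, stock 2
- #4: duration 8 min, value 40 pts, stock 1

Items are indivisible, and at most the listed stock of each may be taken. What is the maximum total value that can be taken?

Top feasible selections:
- 1×#1 + 4×#2 + 1×#4: duration 23, value 187
- 2×#1 + 4×#2: duration 22, value 182
- 1×#1 + 4×#2 + 2×#3: duration 25, value 175
Best: 187 pts.

187 pts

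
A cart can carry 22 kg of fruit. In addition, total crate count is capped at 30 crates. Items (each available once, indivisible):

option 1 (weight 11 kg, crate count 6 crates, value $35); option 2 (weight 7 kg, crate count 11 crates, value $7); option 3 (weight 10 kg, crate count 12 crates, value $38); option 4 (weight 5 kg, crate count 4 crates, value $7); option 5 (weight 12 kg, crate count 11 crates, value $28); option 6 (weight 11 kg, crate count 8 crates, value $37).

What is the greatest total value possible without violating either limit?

Feasible sets respecting both limits:
- option 3+option 6: weight 21, crate count 20, value 75
- option 1+option 3: weight 21, crate count 18, value 73
- option 1+option 6: weight 22, crate count 14, value 72
Best: $75.

$75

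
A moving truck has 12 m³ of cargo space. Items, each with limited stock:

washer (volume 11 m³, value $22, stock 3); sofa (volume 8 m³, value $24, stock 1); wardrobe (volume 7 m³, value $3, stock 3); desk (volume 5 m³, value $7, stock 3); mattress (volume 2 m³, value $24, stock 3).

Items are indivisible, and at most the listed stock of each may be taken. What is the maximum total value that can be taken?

$79

Top feasible selections:
- 1×desk + 3×mattress: volume 11, value 79
- 3×mattress: volume 6, value 72
- 1×sofa + 2×mattress: volume 12, value 72
Best: $79.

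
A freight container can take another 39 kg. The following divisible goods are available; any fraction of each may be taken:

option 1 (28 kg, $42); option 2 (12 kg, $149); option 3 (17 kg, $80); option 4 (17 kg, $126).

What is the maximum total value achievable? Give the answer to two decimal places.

Take in order of value per unit:
- option 2 (149/12 per unit): all 12 → value 149, running total 149.00
- option 4 (126/17 per unit): all 17 → value 126, running total 275.00
- option 3 (80/17 per unit): 10 of 17 → value 10×80/17 = 47.0588, running total 322.06
Total 322.06.

322.06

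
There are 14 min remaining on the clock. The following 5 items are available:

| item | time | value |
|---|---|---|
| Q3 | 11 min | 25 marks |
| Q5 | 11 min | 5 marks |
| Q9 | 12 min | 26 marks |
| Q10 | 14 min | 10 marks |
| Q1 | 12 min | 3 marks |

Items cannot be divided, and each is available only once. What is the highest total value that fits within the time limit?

Check high-value combinations within 14 min:
- Q9: time 12, value 26
- Q3: time 11, value 25
- Q10: time 14, value 10
- Q5: time 11, value 5
Best: 26 marks.

26 marks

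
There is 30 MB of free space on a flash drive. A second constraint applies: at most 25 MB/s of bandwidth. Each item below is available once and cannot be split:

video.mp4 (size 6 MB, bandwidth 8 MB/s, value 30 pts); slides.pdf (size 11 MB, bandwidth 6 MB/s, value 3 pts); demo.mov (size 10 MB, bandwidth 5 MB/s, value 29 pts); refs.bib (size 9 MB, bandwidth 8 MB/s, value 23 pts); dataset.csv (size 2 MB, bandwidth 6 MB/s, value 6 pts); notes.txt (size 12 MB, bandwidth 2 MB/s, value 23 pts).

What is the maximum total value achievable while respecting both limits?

Feasible sets respecting both limits:
- video.mp4+demo.mov+dataset.csv+notes.txt: size 30, bandwidth 21, value 88
- video.mp4+demo.mov+refs.bib: size 25, bandwidth 21, value 82
- video.mp4+demo.mov+notes.txt: size 28, bandwidth 15, value 82
- video.mp4+refs.bib+dataset.csv+notes.txt: size 29, bandwidth 24, value 82
Best: 88 pts.

88 pts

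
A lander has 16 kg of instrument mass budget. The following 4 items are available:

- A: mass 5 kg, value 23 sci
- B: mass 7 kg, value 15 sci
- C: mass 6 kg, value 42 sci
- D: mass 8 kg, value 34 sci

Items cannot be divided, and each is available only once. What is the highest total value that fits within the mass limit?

76 sci

This is a 0/1 knapsack; check combinations near the capacity.
- C+D: mass 6+8=14, value 42+34=76
- A+C: mass 5+6=11, value 23+42=65
- B+C: mass 7+6=13, value 15+42=57
- A+D: mass 5+8=13, value 23+34=57
Best: 76 sci.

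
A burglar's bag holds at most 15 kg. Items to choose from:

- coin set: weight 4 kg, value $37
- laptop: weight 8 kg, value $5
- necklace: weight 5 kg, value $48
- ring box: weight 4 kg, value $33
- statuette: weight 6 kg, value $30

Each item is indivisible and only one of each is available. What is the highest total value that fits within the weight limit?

Check high-value combinations within 15 kg:
- coin set+necklace+ring box: weight 4+5+4=13, value 37+48+33=118
- coin set+necklace+statuette: weight 4+5+6=15, value 37+48+30=115
- necklace+ring box+statuette: weight 5+4+6=15, value 48+33+30=111
Best: $118.

$118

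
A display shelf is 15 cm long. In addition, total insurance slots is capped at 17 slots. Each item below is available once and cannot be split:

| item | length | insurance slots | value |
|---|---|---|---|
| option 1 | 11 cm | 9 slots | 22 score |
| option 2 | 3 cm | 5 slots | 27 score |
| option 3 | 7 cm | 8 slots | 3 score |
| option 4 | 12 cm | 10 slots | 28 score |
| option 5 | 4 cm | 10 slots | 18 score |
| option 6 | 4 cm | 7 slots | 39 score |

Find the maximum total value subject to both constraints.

66 score

Feasible sets respecting both limits:
- option 2+option 6: length 7, insurance slots 12, value 66
- option 1+option 6: length 15, insurance slots 16, value 61
- option 5+option 6: length 8, insurance slots 17, value 57
- option 2+option 4: length 15, insurance slots 15, value 55
Best: 66 score.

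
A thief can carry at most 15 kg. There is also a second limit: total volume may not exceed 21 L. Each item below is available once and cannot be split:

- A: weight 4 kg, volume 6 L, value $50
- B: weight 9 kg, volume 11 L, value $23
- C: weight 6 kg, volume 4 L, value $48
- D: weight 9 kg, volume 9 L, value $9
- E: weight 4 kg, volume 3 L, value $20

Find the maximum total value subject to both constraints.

Feasible sets respecting both limits:
- A+C+E: weight 14, volume 13, value 118
- A+C: weight 10, volume 10, value 98
- A+B: weight 13, volume 17, value 73
Best: $118.

$118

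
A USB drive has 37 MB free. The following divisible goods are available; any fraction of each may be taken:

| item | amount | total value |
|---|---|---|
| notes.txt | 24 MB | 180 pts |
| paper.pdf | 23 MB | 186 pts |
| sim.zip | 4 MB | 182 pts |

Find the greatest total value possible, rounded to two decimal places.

443.00

Take in order of value per unit:
- sim.zip (182/4 per unit): all 4 → value 182, running total 182.00
- paper.pdf (186/23 per unit): all 23 → value 186, running total 368.00
- notes.txt (180/24 per unit): 10 of 24 → value 10×180/24 = 75.0000, running total 443.00
Total 443.00.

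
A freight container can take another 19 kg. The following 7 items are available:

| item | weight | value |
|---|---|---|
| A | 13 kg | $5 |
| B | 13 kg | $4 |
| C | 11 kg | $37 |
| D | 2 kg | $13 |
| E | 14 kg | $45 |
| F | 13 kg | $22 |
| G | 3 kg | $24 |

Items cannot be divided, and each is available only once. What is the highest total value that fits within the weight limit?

$82

Check high-value combinations within 19 kg:
- D+E+G: weight 2+14+3=19, value 13+45+24=82
- C+D+G: weight 11+2+3=16, value 37+13+24=74
- E+G: weight 14+3=17, value 45+24=69
- C+G: weight 11+3=14, value 37+24=61
Best: $82.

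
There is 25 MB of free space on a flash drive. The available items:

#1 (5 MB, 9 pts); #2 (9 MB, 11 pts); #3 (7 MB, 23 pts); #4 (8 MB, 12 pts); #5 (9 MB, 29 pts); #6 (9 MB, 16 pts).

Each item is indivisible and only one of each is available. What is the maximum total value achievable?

68 pts

Check high-value combinations within 25 MB:
- #3+#5+#6: size 7+9+9=25, value 23+29+16=68
- #3+#4+#5: size 7+8+9=24, value 23+12+29=64
- #2+#3+#5: size 9+7+9=25, value 11+23+29=63
- #1+#3+#5: size 5+7+9=21, value 9+23+29=61
Best: 68 pts.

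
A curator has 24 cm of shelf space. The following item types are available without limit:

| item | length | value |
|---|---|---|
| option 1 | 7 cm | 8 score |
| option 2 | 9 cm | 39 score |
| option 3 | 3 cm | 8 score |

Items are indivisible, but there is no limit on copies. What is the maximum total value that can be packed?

Best value-per-unit is option 2 at 39/9; filling with it alone gives 2×39 = 78.
Optimal mix: 2×option 2 + 2×option 3 → length 24, value 94.

94 score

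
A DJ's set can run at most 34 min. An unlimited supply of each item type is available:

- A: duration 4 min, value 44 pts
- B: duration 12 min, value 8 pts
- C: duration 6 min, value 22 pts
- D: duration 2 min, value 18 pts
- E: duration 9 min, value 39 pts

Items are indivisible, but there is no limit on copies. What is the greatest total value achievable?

Best value-per-unit is A at 44/4; filling with it alone gives 8×44 = 352.
Optimal mix: 8×A + 1×D → duration 34, value 370.

370 pts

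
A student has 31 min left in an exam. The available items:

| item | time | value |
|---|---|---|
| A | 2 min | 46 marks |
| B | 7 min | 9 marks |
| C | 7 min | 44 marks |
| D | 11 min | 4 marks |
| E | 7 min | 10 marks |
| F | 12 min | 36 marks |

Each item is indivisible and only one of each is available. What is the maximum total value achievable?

136 marks

Check high-value combinations within 31 min:
- A+C+E+F: time 2+7+7+12=28, value 46+44+10+36=136
- A+B+C+F: time 2+7+7+12=28, value 46+9+44+36=135
- A+C+F: time 2+7+12=21, value 46+44+36=126
Best: 136 marks.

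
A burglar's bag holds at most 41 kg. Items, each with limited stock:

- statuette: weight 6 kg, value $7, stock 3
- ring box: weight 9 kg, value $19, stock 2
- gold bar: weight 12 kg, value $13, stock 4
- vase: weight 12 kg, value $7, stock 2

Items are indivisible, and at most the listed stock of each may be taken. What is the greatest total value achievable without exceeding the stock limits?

Top feasible selections:
- 3×statuette + 2×ring box: weight 36, value 59
- 1×statuette + 2×ring box + 1×gold bar: weight 36, value 58
Best: $59.

$59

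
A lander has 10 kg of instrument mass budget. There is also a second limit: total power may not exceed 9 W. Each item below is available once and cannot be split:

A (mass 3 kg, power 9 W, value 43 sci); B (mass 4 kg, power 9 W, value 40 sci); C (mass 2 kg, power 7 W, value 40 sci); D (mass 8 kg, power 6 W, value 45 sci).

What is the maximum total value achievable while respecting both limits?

Feasible sets respecting both limits:
- D: mass 8, power 6, value 45
- A: mass 3, power 9, value 43
- B: mass 4, power 9, value 40
Best: 45 sci.

45 sci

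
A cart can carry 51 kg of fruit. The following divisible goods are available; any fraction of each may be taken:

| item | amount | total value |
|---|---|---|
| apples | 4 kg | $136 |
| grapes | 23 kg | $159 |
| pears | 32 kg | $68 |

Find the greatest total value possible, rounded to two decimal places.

346.00

Take in order of value per unit:
- apples (136/4 per unit): all 4 → value 136, running total 136.00
- grapes (159/23 per unit): all 23 → value 159, running total 295.00
- pears (68/32 per unit): 24 of 32 → value 24×68/32 = 51.0000, running total 346.00
Total 346.00.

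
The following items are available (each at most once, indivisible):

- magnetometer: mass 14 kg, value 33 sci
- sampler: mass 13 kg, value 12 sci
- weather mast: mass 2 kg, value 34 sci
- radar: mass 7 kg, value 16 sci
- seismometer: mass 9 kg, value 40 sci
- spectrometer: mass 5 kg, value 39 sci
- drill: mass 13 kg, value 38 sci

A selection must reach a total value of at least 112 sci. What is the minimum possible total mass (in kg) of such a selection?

Subsets with value ≥ 112, sorted by total mass:
- weather mast+seismometer+spectrometer: mass 16, value 113
- weather mast+radar+seismometer+spectrometer: mass 23, value 129
- weather mast+seismometer+drill: mass 24, value 112
Minimum mass: 16 kg.

16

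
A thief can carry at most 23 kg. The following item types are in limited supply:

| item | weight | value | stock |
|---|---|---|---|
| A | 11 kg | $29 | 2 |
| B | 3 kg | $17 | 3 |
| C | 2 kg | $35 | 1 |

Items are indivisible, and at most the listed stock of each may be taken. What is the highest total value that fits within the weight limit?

Best selections within weight 23 and stock limits:
- 1×A + 3×B + 1×C: weight 22, value 115
- 1×A + 2×B + 1×C: weight 19, value 98
- 3×B + 1×C: weight 11, value 86
Best: $115.

$115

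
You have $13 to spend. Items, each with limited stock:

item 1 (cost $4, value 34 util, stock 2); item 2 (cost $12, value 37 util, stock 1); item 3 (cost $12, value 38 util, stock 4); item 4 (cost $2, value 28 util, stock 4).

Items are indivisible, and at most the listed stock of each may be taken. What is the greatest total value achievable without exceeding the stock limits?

146 util

Best selections within cost 13 and stock limits:
- 1×item 1 + 4×item 4: cost 12, value 146
- 2×item 1 + 2×item 4: cost 12, value 124
- 1×item 1 + 3×item 4: cost 10, value 118
- 4×item 4: cost 8, value 112
Best: 146 util.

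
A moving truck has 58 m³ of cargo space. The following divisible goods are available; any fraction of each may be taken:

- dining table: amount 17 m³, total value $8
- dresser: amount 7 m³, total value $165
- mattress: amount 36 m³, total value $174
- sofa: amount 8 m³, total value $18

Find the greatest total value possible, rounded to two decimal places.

Take in order of value per unit:
- dresser (165/7 per unit): all 7 → value 165, running total 165.00
- mattress (174/36 per unit): all 36 → value 174, running total 339.00
- sofa (18/8 per unit): all 8 → value 18, running total 357.00
- dining table (8/17 per unit): 7 of 17 → value 7×8/17 = 3.2941, running total 360.29
Total 360.29.

360.29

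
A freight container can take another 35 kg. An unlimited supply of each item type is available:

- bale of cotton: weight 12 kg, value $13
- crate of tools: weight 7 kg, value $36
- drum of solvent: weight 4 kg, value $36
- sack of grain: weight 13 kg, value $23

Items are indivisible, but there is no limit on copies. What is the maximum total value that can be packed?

$288

Best value-per-unit is drum of solvent at 36/4; filling with it alone gives 8×36 = 288.
Optimal mix: 1×crate of tools + 7×drum of solvent → weight 35, value 288.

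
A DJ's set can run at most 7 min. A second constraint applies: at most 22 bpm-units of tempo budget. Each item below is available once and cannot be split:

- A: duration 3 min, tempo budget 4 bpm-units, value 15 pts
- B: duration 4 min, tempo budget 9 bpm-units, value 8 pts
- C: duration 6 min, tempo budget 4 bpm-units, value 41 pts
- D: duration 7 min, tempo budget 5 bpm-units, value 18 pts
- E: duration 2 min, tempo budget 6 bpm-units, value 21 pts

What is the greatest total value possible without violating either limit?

41 pts

Feasible sets respecting both limits:
- C: duration 6, tempo budget 4, value 41
- A+E: duration 5, tempo budget 10, value 36
- B+E: duration 6, tempo budget 15, value 29
Best: 41 pts.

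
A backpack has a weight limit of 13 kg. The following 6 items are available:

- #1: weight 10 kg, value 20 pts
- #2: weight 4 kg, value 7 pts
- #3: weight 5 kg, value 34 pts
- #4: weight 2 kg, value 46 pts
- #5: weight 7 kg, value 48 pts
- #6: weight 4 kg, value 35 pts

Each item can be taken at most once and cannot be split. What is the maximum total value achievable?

129 pts

Check high-value combinations within 13 kg:
- #4+#5+#6: weight 2+7+4=13, value 46+48+35=129
- #3+#4+#6: weight 5+2+4=11, value 34+46+35=115
- #2+#4+#5: weight 4+2+7=13, value 7+46+48=101
- #4+#5: weight 2+7=9, value 46+48=94
Best: 129 pts.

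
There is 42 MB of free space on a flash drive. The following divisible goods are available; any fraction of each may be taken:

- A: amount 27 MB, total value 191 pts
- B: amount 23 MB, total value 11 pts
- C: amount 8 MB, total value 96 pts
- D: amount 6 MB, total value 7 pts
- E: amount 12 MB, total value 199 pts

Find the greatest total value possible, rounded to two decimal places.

450.63

Take in order of value per unit:
- E (199/12 per unit): all 12 → value 199, running total 199.00
- C (96/8 per unit): all 8 → value 96, running total 295.00
- A (191/27 per unit): 22 of 27 → value 22×191/27 = 155.6296, running total 450.63
Total 450.63.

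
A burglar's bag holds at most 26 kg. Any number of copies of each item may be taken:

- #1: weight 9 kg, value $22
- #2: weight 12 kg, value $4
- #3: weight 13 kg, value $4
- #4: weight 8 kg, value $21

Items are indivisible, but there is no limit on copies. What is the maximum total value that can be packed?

Best value-per-unit is #4 at 21/8; filling with it alone gives 3×21 = 63.
Optimal mix: 2×#1 + 1×#4 → weight 26, value 65.

$65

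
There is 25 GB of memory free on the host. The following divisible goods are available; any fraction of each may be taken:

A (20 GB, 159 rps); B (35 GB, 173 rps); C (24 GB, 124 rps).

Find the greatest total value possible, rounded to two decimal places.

184.83

Take in order of value per unit:
- A (159/20 per unit): all 20 → value 159, running total 159.00
- C (124/24 per unit): 5 of 24 → value 5×124/24 = 25.8333, running total 184.83
Total 184.83.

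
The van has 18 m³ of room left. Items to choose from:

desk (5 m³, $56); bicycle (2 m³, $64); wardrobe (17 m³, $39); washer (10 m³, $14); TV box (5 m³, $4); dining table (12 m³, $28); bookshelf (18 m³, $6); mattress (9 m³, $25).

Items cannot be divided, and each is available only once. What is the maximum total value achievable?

$145

Check high-value combinations within 18 m³:
- desk+bicycle+mattress: volume 5+2+9=16, value 56+64+25=145
- desk+bicycle+washer: volume 5+2+10=17, value 56+64+14=134
- desk+bicycle+TV box: volume 5+2+5=12, value 56+64+4=124
- desk+bicycle: volume 5+2=7, value 56+64=120
- bicycle+TV box+mattress: volume 2+5+9=16, value 64+4+25=93
Best: $145.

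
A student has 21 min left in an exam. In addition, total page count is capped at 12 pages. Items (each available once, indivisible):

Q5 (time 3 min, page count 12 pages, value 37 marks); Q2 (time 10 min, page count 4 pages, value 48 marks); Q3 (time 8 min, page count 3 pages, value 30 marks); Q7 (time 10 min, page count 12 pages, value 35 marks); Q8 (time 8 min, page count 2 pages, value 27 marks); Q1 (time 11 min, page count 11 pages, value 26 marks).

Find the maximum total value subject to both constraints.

Feasible sets respecting both limits:
- Q2+Q3: time 18, page count 7, value 78
- Q2+Q8: time 18, page count 6, value 75
- Q3+Q8: time 16, page count 5, value 57
Best: 78 marks.

78 marks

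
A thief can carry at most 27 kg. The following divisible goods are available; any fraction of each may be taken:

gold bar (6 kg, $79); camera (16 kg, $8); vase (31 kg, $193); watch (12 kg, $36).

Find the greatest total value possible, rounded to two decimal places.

209.74

Take in order of value per unit:
- gold bar (79/6 per unit): all 6 → value 79, running total 79.00
- vase (193/31 per unit): 21 of 31 → value 21×193/31 = 130.7419, running total 209.74
Total 209.74.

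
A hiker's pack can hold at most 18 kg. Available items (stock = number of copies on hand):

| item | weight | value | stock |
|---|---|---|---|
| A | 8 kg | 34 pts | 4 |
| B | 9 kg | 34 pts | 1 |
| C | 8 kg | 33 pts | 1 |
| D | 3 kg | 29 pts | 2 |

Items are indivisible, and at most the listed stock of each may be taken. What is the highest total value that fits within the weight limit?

92 pts

Top feasible selections:
- 1×A + 2×D: weight 14, value 92
- 1×B + 2×D: weight 15, value 92
Best: 92 pts.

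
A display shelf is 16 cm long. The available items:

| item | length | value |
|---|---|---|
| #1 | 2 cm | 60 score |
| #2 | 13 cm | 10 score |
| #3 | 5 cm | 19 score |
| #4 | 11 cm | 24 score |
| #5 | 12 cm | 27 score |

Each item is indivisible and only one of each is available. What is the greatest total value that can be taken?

Check high-value combinations within 16 cm:
- #1+#5: length 2+12=14, value 60+27=87
- #1+#4: length 2+11=13, value 60+24=84
- #1+#3: length 2+5=7, value 60+19=79
- #1+#2: length 2+13=15, value 60+10=70
- #1: length 2, value 60
Best: 87 score.

87 score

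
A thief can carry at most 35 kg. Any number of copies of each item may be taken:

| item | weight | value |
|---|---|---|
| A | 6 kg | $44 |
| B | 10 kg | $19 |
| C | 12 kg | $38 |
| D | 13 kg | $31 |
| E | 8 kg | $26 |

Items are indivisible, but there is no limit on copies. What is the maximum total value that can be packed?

Best value-per-unit is A at 44/6, and filling with it alone uses weight 5×6=30. No mix of the others beats 5×44 = 220.

$220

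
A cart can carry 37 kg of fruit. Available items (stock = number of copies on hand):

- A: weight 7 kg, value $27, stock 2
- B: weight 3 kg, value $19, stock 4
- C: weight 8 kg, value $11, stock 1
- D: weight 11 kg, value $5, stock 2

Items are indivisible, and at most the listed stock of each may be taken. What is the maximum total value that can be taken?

Top feasible selections:
- 2×A + 4×B + 1×C: weight 34, value 141
- 2×A + 4×B + 1×D: weight 37, value 135
- 2×A + 4×B: weight 26, value 130
Best: $141.

$141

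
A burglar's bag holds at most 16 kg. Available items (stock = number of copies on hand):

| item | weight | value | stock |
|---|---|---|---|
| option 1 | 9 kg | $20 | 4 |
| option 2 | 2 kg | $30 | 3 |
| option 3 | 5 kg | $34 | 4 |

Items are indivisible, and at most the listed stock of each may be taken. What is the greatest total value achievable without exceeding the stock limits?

$158

Top feasible selections:
- 3×option 2 + 2×option 3: weight 16, value 158
- 2×option 2 + 2×option 3: weight 14, value 128
- 3×option 2 + 1×option 3: weight 11, value 124
Best: $158.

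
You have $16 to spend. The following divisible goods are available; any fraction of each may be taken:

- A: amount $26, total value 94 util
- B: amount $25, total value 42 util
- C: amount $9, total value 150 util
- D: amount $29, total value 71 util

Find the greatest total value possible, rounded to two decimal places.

Take in order of value per unit:
- C (150/9 per unit): all 9 → value 150, running total 150.00
- A (94/26 per unit): 7 of 26 → value 7×94/26 = 25.3077, running total 175.31
Total 175.31.

175.31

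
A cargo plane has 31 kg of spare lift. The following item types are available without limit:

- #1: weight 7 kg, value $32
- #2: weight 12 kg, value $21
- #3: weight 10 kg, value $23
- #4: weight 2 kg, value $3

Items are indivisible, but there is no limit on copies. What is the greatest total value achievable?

Best value-per-unit is #1 at 32/7; filling with it alone gives 4×32 = 128.
Optimal mix: 4×#1 + 1×#4 → weight 30, value 131.

$131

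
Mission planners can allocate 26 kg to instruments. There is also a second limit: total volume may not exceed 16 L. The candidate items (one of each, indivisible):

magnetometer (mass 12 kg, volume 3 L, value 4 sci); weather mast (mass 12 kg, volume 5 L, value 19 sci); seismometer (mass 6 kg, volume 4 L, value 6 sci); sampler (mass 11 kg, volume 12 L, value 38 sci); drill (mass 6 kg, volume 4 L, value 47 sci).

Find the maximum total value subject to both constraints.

85 sci

Feasible sets respecting both limits:
- sampler+drill: mass 17, volume 16, value 85
- weather mast+seismometer+drill: mass 24, volume 13, value 72
- weather mast+drill: mass 18, volume 9, value 66
Best: 85 sci.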